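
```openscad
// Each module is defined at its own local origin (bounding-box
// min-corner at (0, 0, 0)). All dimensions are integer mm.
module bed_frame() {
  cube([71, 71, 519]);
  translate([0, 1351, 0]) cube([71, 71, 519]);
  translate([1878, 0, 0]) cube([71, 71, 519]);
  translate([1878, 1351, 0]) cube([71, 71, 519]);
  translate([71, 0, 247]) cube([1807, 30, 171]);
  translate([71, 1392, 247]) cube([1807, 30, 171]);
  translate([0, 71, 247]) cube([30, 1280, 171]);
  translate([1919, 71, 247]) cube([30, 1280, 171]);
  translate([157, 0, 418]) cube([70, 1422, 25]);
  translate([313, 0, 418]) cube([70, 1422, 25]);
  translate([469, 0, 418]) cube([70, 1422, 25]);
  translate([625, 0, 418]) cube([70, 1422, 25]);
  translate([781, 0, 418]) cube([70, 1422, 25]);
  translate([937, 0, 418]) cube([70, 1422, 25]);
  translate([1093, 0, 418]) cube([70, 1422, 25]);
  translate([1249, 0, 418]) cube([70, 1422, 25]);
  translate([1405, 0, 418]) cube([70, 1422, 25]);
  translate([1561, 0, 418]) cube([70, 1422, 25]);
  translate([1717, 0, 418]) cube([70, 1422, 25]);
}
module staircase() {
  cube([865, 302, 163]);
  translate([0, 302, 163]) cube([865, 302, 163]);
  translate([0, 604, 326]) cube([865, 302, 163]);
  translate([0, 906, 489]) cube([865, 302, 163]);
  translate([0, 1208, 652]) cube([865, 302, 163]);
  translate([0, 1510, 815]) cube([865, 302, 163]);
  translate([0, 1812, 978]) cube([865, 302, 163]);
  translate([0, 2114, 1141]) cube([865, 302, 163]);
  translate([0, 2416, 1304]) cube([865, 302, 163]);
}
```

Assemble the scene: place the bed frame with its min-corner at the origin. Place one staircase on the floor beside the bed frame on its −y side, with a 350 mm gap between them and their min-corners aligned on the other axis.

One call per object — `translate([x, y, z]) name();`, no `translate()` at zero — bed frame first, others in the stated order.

bed_frame();
translate([0, -3068, 0]) staircase();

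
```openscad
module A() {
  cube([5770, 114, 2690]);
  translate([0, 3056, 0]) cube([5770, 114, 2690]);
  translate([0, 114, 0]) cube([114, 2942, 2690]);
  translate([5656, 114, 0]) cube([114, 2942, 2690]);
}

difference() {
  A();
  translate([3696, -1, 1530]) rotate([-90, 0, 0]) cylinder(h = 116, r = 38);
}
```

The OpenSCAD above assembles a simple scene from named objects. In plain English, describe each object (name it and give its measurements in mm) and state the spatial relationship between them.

A is the wall frame of a small rectangular building: four walls, each 2690 mm tall and 114 mm thick, enclosing a footprint 5770 mm (x) by 3170 mm (y) outside-to-outside, with no floor or roof. The front and back walls (the −y and +y sides) span the full width; the two side walls fit between them.

The house frame has a circular hole of radius 38 mm through its front wall, centred at (x = 3696, z = 1530).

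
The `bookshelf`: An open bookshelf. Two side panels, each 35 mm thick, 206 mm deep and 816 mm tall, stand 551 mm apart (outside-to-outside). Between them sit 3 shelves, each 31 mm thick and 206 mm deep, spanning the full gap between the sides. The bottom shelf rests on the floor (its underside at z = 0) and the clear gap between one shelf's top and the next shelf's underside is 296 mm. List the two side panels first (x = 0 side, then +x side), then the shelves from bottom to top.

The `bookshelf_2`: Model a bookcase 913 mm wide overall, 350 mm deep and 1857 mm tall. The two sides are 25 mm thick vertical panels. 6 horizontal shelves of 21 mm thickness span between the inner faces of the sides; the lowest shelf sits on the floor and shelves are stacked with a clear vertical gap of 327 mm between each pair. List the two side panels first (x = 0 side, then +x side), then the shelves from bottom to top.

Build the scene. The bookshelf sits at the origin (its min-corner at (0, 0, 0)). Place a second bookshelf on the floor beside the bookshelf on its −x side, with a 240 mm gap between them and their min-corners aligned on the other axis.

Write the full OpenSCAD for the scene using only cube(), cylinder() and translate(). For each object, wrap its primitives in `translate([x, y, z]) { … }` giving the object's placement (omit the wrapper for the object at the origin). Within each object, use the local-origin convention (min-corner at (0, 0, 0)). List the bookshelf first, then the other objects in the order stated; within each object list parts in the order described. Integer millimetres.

cube([35, 206, 816]);
translate([516, 0, 0]) cube([35, 206, 816]);
translate([35, 0, 0]) cube([481, 206, 31]);
translate([35, 0, 327]) cube([481, 206, 31]);
translate([35, 0, 654]) cube([481, 206, 31]);
translate([-1153, 0, 0]) {
  cube([25, 350, 1857]);
  translate([888, 0, 0]) cube([25, 350, 1857]);
  translate([25, 0, 0]) cube([863, 350, 21]);
  translate([25, 0, 348]) cube([863, 350, 21]);
  translate([25, 0, 696]) cube([863, 350, 21]);
  translate([25, 0, 1044]) cube([863, 350, 21]);
  translate([25, 0, 1392]) cube([863, 350, 21]);
  translate([25, 0, 1740]) cube([863, 350, 21]);
}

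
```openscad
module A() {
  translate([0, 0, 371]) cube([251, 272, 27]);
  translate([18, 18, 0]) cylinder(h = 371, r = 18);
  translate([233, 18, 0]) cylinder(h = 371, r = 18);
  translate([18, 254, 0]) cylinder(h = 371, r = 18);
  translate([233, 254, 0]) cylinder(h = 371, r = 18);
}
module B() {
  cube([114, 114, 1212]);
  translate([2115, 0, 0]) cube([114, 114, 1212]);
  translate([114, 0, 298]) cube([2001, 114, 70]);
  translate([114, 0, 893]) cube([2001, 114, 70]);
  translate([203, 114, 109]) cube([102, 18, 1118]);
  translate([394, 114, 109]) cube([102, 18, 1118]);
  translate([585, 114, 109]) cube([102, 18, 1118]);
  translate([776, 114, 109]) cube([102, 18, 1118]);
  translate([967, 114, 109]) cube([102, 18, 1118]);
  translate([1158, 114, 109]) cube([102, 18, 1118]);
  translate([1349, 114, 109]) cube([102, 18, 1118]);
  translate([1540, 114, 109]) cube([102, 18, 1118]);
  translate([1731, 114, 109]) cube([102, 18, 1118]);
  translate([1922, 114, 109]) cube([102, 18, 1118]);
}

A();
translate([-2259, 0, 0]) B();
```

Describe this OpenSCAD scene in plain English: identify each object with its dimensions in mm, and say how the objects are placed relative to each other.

A is a four-legged stool. The seat is a 251×272×27 mm slab whose top surface is at z = 398 mm; four round legs, each 36 mm in diameter, run from the floor (z = 0) to the underside of the seat, each leg's axis is inset half a diameter from the nearest pair of seat edges (so the leg's bounding box is flush with the corner).

B is a fence section. Two 114×114 mm posts, 1212 mm tall, stand on the floor with a clear span of 2001 mm between their inner faces. Two horizontal rails of 114×70 mm section span the gap between the posts with their undersides at z = 298 mm and z = 893 mm, flush with the posts' −y face. 10 pickets, each 102 mm wide, 18 mm thick and 1118 mm tall, are fixed to the +y face of the rails with their bottoms at z = 109 mm, evenly spaced across the span with equal gaps (rounded down to the nearest mm) at the −x end and between each pair — any rounding remainder accumulates at the +x end.

The fence section is on the floor beside the stool on its −x side.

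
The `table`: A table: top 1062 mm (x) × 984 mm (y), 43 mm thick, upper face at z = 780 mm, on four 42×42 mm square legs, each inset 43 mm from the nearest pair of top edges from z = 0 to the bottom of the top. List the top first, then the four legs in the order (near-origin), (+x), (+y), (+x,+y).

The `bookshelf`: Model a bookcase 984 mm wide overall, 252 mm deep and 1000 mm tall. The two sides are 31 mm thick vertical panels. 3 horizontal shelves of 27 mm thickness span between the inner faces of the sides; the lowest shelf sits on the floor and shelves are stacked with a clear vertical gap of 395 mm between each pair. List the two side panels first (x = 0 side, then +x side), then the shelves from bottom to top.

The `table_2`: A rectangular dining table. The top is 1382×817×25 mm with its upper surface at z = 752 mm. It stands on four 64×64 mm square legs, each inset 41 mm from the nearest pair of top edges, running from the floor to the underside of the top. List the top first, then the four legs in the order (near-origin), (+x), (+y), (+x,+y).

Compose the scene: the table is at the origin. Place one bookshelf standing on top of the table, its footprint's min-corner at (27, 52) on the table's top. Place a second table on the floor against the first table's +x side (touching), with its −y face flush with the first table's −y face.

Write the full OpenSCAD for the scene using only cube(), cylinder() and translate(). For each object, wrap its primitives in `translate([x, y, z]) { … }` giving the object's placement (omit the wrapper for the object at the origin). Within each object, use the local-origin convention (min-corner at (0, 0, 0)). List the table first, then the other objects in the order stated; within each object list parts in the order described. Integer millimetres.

translate([0, 0, 737]) cube([1062, 984, 43]);
translate([43, 43, 0]) cube([42, 42, 737]);
translate([977, 43, 0]) cube([42, 42, 737]);
translate([43, 899, 0]) cube([42, 42, 737]);
translate([977, 899, 0]) cube([42, 42, 737]);
translate([27, 52, 780]) {
  cube([31, 252, 1000]);
  translate([953, 0, 0]) cube([31, 252, 1000]);
  translate([31, 0, 0]) cube([922, 252, 27]);
  translate([31, 0, 422]) cube([922, 252, 27]);
  translate([31, 0, 844]) cube([922, 252, 27]);
}
translate([1062, 0, 0]) {
  translate([0, 0, 727]) cube([1382, 817, 25]);
  translate([41, 41, 0]) cube([64, 64, 727]);
  translate([1277, 41, 0]) cube([64, 64, 727]);
  translate([41, 712, 0]) cube([64, 64, 727]);
  translate([1277, 712, 0]) cube([64, 64, 727]);
}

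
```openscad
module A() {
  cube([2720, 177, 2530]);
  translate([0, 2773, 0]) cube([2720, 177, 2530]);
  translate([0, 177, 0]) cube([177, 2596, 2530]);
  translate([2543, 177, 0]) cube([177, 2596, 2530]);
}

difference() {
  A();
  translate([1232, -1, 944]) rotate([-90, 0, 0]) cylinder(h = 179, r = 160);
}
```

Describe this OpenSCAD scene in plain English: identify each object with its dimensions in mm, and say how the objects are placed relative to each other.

A is the wall frame of a small rectangular building: four walls, each 2530 mm tall and 177 mm thick, enclosing a footprint 2720 mm (x) by 2950 mm (y) outside-to-outside, with no floor or roof. The front and back walls (the −y and +y sides) span the full width; the two side walls fit between them.

The house frame has a circular hole of radius 160 mm through its front wall, centred at (x = 1232, z = 944).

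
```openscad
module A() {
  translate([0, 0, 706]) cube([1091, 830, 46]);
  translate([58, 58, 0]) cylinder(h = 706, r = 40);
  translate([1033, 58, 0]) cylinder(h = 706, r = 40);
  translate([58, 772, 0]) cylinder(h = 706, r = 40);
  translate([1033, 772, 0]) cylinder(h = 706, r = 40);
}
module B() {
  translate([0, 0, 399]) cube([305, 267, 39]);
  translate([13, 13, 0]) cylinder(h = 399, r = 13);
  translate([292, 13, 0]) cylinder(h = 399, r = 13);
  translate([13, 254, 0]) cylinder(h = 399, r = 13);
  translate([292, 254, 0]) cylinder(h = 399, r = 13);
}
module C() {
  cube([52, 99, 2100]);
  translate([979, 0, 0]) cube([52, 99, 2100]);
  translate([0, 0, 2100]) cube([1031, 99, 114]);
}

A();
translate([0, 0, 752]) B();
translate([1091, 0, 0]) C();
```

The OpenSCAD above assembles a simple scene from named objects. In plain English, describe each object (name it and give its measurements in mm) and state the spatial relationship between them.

A is a table: top 1091 mm (x) × 830 mm (y), 46 mm thick, upper face at z = 752 mm, on four round legs of 80 mm diameter, each leg's bounding box inset 18 mm from the nearest pair of top edges, running from z = 0 to the bottom of the top.

B is a four-legged stool. The seat is 305×267 mm, 39 mm thick, top at z = 438 mm. It stands on four round legs, each 26 mm in diameter, from z = 0 to the seat underside, each leg's axis is inset half a diameter from the nearest pair of seat edges (so the leg's bounding box is flush with the corner).

C is a door frame. The clear opening is 927 mm wide and 2100 mm high. Two 52 mm wide jambs, 99 mm deep, stand either side of the opening from the floor to the top of the opening. A 114 mm thick head sits across the top of both jambs, spanning the full outside width of the frame.

The stool is on top of the table. The door frame is against the table's +x side, with their −y faces flush.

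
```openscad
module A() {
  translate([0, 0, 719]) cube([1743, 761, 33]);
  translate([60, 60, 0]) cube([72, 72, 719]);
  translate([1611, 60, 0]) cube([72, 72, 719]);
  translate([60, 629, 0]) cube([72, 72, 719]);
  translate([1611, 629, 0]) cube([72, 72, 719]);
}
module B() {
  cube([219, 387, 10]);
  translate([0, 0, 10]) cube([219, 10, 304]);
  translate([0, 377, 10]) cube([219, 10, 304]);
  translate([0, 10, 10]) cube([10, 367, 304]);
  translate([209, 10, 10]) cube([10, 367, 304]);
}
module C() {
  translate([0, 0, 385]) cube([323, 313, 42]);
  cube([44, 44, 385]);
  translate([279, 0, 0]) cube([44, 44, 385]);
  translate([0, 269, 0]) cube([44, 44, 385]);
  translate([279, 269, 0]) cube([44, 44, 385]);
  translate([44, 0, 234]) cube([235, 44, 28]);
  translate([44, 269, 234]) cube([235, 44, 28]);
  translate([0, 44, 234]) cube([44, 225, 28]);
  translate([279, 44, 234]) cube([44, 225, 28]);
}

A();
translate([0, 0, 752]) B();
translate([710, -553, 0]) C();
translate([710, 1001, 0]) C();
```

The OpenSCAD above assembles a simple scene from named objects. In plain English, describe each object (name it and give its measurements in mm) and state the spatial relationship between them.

A is a rectangular dining table. The top is 1743×761×33 mm with its upper surface at z = 752 mm. It stands on four 72×72 mm square legs, each inset 60 mm from the nearest pair of top edges, running from the floor to the underside of the top.

B is an open storage box with external size 219×387×314 mm and wall thickness 10 mm (the base is also 10 mm thick). The base covers the whole footprint; the four walls stand on the base, with the y-facing walls full-width and the x-facing walls fitting between their inner faces.

C is a four-legged stool. The seat is a 323×313×42 mm slab whose top surface is at z = 427 mm; four square legs, each 44×44 mm in cross-section, run from the floor (z = 0) to the underside of the seat, each flush with a corner of the seat. Four stretchers, 44 mm wide and 28 mm tall, connect adjacent legs with their undersides at z = 234 mm, each running between the inner faces of the legs it joins and aligned with the legs' outer faces on the other axis.

The open box is on top of the table. Two stools sit around the table at the −y, +y sides.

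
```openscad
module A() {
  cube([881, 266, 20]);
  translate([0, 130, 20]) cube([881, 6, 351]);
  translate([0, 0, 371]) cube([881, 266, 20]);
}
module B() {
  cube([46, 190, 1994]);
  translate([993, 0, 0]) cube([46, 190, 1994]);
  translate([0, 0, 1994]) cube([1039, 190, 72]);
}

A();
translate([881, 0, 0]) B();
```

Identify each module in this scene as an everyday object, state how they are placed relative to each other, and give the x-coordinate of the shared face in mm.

The I-beam's +x face and the door frame's −x face are both at x = 881 mm.

A is an I-beam. B is a door frame. The door frame is against the I-beam's +x side, with their −y faces flush. The x-coordinate of the shared face is 881 mm.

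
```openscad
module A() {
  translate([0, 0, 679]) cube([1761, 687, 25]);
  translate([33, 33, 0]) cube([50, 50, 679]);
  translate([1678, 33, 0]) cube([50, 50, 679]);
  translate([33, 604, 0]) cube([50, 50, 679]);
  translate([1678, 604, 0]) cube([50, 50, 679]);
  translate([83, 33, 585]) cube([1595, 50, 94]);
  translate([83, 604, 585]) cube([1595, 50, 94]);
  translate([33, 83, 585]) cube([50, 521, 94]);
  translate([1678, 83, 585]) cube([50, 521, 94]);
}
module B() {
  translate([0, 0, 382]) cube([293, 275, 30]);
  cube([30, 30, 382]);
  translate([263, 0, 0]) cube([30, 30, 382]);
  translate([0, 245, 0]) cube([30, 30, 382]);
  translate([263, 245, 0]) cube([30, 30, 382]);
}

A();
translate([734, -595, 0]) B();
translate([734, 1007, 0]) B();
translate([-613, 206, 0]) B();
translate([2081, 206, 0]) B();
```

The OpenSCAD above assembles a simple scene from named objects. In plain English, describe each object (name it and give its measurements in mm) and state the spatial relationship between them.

A is a table with a 1761×687 mm rectangular top, 25 mm thick, top surface at z = 704 mm, supported by four 50×50 mm square legs, each inset 33 mm from the nearest pair of top edges, running from the floor. Four apron rails, 50 mm thick and 94 mm tall, run between adjacent legs with their top edges flush with the underside of the top and their outer faces flush with the legs' outer faces.

B is a four-legged stool. The seat is a 293×275×30 mm slab whose top surface is at z = 412 mm; four square legs, each 30×30 mm in cross-section, run from the floor (z = 0) to the underside of the seat, each flush with a corner of the seat.

Four stools sit around the table at the −y, +y, −x, +x sides.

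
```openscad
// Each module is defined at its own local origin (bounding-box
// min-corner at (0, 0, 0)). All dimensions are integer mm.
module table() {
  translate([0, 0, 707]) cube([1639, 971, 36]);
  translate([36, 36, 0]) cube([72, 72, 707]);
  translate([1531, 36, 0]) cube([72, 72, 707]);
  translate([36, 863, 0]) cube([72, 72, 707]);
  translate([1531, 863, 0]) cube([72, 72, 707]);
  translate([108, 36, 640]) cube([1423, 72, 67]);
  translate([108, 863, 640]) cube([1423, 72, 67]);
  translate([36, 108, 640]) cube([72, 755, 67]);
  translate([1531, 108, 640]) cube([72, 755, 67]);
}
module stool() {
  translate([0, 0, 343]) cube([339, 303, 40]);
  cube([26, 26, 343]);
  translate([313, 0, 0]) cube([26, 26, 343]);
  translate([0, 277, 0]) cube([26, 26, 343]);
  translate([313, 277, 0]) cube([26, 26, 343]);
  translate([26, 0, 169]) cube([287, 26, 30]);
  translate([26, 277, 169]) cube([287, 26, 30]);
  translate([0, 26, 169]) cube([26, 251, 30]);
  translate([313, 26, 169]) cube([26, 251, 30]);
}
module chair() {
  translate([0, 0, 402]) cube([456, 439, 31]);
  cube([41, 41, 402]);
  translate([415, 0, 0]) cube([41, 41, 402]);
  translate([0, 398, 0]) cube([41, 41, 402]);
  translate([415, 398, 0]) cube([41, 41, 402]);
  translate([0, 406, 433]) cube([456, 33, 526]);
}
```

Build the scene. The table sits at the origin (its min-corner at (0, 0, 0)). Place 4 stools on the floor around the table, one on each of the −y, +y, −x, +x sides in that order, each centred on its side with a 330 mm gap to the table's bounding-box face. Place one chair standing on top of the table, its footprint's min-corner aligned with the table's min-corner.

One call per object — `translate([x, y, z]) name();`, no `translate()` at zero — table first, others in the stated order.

table();
translate([650, -633, 0]) stool();
translate([650, 1301, 0]) stool();
translate([-669, 334, 0]) stool();
translate([1969, 334, 0]) stool();
translate([0, 0, 743]) chair();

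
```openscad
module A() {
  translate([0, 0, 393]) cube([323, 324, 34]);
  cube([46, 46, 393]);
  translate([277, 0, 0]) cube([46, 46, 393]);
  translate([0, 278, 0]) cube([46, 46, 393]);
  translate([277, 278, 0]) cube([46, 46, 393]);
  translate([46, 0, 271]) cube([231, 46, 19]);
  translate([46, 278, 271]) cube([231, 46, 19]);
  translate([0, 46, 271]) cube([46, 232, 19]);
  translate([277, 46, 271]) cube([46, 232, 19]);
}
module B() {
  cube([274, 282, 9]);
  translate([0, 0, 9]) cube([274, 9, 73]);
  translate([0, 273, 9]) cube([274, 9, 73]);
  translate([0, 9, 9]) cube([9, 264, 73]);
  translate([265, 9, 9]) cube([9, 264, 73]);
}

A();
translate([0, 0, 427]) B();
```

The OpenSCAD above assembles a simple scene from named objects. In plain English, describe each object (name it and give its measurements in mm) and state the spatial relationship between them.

A is a four-legged stool. The seat is 323×324 mm, 34 mm thick, top at z = 427 mm. It stands on four square legs, each 46×46 mm in cross-section, from z = 0 to the seat underside, each flush with a corner of the seat. Four stretchers, 46 mm wide and 19 mm tall, connect adjacent legs with their undersides at z = 271 mm, each running between the inner faces of the legs it joins and aligned with the legs' outer faces on the other axis.

B is an open storage box with external size 274×282×82 mm and wall thickness 9 mm (the base is also 9 mm thick). The base covers the whole footprint; the four walls stand on the base, with the y-facing walls full-width and the x-facing walls fitting between their inner faces.

The open box is on top of the stool.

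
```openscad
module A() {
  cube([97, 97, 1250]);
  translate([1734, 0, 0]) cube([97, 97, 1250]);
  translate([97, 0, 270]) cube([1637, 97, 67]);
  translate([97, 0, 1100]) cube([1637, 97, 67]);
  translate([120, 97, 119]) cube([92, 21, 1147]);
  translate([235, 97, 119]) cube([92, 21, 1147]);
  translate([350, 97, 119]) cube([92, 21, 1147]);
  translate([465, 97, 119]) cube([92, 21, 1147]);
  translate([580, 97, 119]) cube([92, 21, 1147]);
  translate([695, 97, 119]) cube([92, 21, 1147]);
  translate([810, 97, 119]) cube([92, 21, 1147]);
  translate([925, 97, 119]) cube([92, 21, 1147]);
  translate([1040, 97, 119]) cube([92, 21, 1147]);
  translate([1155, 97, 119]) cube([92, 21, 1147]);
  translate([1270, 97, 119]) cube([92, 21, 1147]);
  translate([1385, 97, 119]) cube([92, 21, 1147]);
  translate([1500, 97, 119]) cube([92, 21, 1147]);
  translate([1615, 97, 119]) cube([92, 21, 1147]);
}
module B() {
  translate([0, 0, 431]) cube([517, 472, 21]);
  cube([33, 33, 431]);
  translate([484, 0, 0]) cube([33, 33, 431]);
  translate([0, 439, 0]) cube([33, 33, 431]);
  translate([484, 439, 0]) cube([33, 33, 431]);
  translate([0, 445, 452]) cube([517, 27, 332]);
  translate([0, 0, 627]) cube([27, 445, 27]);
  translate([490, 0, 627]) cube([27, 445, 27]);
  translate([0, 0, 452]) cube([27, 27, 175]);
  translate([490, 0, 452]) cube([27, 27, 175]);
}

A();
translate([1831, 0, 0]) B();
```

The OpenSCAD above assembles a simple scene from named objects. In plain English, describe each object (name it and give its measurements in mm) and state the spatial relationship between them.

A is a fence section. Two 97×97 mm posts, 1250 mm tall, stand on the floor with a clear span of 1637 mm between their inner faces. Two horizontal rails of 97×67 mm section span the gap between the posts with their undersides at z = 270 mm and z = 1100 mm, flush with the posts' −y face. 14 pickets, each 92 mm wide, 21 mm thick and 1147 mm tall, are fixed to the +y face of the rails with their bottoms at z = 119 mm, evenly spaced across the span with equal gaps (rounded down to the nearest mm) at the −x end and between each pair — any rounding remainder accumulates at the +x end.

B is a chair. The seat is a 517×472×21 mm slab with its top at z = 452 mm, on four 33×33 mm corner legs (flush with the seat edges, standing on z = 0). A flat backrest 27 mm thick, 332 mm tall, spans the full seat width and rises from the seat top along its +y edge, rear face flush with the rear of the seat. Two armrests of 27×27 mm section run along each side from the seat's front edge to the front of the backrest, top faces 202 mm above the seat top and outer faces flush with the seat's x-edges; a 27×27 mm post under the front of each armrest stands on the seat at the front corner.

The chair is against the fence section's +x side, with their −y faces flush.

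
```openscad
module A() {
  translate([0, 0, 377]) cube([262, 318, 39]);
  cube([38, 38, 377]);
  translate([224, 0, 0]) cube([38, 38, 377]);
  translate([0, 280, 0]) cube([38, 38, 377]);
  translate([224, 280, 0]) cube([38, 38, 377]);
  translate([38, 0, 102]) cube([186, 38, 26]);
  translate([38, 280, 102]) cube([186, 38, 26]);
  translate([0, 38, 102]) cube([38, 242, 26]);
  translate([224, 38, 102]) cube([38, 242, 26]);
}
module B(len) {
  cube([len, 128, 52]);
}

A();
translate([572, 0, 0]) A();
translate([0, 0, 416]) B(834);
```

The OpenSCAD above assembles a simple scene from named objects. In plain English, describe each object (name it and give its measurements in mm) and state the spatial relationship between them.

A is a four-legged stool. The seat is 262×318 mm, 39 mm thick, top at z = 416 mm. It stands on four square legs, each 38×38 mm in cross-section, from z = 0 to the seat underside, each flush with a corner of the seat. Four stretchers, 38 mm wide and 26 mm tall, connect adjacent legs with their undersides at z = 102 mm, each running between the inner faces of the legs it joins and aligned with the legs' outer faces on the other axis.

B is a rectangular beam 834 mm long (x), 128 mm deep (y), 52 mm thick (z).

The beam spans the tops of two stools placed 310 mm apart, resting at z = 416 mm.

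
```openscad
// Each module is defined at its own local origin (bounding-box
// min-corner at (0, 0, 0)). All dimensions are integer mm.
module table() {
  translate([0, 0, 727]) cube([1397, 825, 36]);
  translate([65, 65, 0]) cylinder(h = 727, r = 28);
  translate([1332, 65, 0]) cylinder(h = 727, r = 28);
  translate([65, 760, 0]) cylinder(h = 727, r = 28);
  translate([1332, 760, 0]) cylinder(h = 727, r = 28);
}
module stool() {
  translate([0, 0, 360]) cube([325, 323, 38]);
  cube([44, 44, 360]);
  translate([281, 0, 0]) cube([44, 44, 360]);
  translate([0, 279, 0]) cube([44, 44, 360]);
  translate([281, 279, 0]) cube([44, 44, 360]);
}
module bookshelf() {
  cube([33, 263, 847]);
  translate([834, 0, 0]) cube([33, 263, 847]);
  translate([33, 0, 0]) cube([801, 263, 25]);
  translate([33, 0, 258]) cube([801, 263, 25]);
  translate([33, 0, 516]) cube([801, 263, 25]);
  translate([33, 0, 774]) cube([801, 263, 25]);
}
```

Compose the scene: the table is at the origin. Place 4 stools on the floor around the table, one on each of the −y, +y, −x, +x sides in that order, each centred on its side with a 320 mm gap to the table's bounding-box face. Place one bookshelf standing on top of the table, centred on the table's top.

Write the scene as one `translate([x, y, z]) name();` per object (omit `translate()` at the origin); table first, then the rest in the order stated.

table();
translate([536, -643, 0]) stool();
translate([536, 1145, 0]) stool();
translate([-645, 251, 0]) stool();
translate([1717, 251, 0]) stool();
translate([265, 281, 763]) bookshelf();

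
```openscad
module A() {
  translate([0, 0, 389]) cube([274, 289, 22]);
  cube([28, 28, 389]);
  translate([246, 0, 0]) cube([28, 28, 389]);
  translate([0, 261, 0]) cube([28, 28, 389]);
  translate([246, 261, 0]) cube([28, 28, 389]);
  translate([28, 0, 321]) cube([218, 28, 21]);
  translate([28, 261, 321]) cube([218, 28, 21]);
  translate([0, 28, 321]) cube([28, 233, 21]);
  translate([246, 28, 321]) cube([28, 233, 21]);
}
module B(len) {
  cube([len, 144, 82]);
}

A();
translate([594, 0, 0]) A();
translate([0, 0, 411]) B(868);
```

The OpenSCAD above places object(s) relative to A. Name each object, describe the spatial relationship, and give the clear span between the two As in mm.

Second stool starts at x = 594; first ends at x = 274; clear span = 594 − 274 = 320 mm.

A is a stool. B is a beam. A beam spans the tops of two stools. The clear span between the two stools is 320 mm.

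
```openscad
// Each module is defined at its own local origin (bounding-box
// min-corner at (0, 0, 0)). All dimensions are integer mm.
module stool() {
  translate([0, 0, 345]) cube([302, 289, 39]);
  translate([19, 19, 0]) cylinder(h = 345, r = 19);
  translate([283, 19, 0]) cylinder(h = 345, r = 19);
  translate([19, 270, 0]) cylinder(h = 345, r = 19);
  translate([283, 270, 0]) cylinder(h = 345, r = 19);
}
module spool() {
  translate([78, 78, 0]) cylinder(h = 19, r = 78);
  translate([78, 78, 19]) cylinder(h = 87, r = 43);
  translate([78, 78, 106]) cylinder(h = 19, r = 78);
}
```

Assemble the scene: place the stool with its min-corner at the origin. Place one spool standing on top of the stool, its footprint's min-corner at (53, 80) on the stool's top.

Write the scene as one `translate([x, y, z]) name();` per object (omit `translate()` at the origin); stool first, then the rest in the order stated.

stool();
translate([53, 80, 384]) spool();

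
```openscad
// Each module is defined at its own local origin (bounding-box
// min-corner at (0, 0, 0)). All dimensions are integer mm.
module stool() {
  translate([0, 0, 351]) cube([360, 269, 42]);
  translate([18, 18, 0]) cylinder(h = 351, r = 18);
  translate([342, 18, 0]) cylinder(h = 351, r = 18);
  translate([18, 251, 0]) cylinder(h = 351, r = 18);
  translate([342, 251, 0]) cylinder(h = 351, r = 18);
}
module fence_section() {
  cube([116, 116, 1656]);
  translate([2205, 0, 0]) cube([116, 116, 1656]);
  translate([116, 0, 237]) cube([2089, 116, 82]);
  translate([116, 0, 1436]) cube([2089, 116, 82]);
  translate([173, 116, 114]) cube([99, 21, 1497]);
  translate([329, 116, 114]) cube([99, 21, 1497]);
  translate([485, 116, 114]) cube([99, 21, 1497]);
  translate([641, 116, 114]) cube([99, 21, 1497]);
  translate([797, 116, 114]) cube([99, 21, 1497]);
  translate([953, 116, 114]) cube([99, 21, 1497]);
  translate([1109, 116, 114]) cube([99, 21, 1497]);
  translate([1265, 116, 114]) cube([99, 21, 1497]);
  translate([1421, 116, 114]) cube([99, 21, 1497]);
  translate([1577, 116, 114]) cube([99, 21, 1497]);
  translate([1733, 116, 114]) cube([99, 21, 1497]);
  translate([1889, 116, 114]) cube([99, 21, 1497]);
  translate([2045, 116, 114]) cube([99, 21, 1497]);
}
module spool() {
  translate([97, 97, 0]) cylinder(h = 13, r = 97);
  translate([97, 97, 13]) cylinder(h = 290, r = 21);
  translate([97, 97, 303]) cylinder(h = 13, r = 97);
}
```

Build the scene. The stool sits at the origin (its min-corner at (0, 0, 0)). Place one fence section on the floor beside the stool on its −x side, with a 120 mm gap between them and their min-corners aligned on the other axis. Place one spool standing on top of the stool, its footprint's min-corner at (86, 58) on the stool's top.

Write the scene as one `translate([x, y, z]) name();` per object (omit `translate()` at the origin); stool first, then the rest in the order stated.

stool();
translate([-2441, 0, 0]) fence_section();
translate([86, 58, 393]) spool();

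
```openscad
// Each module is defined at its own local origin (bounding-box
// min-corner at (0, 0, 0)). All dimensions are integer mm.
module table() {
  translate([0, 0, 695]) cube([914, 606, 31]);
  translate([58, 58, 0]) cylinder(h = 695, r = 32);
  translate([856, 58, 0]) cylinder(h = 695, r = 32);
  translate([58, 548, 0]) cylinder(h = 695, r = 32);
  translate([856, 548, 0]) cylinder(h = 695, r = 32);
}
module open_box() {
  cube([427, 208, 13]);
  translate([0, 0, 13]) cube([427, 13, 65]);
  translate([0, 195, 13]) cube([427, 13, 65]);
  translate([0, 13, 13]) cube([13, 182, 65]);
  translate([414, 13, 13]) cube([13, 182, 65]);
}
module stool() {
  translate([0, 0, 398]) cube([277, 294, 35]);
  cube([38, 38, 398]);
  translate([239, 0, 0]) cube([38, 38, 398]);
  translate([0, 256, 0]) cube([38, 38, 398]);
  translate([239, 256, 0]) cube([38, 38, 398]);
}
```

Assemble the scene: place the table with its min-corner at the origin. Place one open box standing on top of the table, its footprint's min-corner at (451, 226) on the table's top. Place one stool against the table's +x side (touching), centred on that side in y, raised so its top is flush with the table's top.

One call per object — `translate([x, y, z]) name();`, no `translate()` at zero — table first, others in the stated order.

table();
translate([451, 226, 726]) open_box();
translate([914, 156, 293]) stool();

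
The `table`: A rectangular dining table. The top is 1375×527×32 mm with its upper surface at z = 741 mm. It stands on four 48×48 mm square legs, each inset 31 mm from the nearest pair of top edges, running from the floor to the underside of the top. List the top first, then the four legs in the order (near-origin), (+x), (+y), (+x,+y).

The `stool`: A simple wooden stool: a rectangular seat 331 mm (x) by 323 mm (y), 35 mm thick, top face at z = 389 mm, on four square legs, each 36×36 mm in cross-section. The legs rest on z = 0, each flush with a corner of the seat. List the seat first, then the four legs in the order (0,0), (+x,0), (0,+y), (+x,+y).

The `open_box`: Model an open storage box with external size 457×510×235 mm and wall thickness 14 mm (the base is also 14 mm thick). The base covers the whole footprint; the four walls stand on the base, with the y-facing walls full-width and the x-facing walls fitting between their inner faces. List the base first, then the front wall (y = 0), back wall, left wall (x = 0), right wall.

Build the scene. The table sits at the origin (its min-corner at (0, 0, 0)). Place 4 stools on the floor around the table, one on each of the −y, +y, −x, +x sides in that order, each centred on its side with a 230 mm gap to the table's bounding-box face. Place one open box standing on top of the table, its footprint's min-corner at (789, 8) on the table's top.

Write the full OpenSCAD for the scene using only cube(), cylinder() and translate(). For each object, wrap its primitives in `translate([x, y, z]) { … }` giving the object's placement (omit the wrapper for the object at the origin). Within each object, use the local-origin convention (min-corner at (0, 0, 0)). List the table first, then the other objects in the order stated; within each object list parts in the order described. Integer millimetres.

translate([0, 0, 709]) cube([1375, 527, 32]);
translate([31, 31, 0]) cube([48, 48, 709]);
translate([1296, 31, 0]) cube([48, 48, 709]);
translate([31, 448, 0]) cube([48, 48, 709]);
translate([1296, 448, 0]) cube([48, 48, 709]);
translate([522, -553, 0]) {
  translate([0, 0, 354]) cube([331, 323, 35]);
  cube([36, 36, 354]);
  translate([295, 0, 0]) cube([36, 36, 354]);
  translate([0, 287, 0]) cube([36, 36, 354]);
  translate([295, 287, 0]) cube([36, 36, 354]);
}
translate([522, 757, 0]) {
  translate([0, 0, 354]) cube([331, 323, 35]);
  cube([36, 36, 354]);
  translate([295, 0, 0]) cube([36, 36, 354]);
  translate([0, 287, 0]) cube([36, 36, 354]);
  translate([295, 287, 0]) cube([36, 36, 354]);
}
translate([-561, 102, 0]) {
  translate([0, 0, 354]) cube([331, 323, 35]);
  cube([36, 36, 354]);
  translate([295, 0, 0]) cube([36, 36, 354]);
  translate([0, 287, 0]) cube([36, 36, 354]);
  translate([295, 287, 0]) cube([36, 36, 354]);
}
translate([1605, 102, 0]) {
  translate([0, 0, 354]) cube([331, 323, 35]);
  cube([36, 36, 354]);
  translate([295, 0, 0]) cube([36, 36, 354]);
  translate([0, 287, 0]) cube([36, 36, 354]);
  translate([295, 287, 0]) cube([36, 36, 354]);
}
translate([789, 8, 741]) {
  cube([457, 510, 14]);
  translate([0, 0, 14]) cube([457, 14, 221]);
  translate([0, 496, 14]) cube([457, 14, 221]);
  translate([0, 14, 14]) cube([14, 482, 221]);
  translate([443, 14, 14]) cube([14, 482, 221]);
}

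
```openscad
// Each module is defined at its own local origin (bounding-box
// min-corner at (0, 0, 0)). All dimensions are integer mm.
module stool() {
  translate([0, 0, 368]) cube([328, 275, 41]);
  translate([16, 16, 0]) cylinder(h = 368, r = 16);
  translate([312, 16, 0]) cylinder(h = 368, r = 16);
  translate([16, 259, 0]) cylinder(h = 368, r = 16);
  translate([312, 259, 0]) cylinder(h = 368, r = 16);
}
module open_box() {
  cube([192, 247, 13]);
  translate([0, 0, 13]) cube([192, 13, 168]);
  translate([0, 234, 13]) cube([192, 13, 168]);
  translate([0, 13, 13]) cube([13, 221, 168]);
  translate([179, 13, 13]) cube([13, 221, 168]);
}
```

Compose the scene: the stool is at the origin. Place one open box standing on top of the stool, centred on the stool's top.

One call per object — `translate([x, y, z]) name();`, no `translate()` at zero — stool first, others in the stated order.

stool();
translate([68, 14, 409]) open_box();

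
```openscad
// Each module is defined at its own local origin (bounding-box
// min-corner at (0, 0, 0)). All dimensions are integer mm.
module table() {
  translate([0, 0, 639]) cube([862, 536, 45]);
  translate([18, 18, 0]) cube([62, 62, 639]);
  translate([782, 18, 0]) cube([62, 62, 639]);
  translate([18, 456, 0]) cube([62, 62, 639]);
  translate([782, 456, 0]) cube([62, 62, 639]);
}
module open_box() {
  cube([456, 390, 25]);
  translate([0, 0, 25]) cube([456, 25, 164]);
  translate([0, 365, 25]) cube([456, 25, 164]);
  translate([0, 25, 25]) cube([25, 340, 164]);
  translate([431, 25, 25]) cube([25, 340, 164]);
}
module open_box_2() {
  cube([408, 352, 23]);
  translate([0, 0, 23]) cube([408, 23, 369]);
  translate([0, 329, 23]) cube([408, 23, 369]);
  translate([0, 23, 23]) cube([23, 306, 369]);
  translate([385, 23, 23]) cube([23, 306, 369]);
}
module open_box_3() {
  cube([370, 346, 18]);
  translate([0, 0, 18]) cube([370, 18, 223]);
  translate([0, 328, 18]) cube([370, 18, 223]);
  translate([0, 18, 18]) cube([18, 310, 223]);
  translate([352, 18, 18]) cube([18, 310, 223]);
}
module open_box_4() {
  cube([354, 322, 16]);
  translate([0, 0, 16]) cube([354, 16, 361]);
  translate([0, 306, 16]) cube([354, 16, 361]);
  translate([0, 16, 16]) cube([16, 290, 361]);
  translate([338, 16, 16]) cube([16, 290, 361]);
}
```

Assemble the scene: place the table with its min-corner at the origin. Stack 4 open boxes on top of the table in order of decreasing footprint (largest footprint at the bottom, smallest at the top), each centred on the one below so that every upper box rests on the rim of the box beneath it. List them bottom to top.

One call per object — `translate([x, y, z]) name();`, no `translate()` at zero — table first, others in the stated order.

table();
translate([203, 73, 684]) open_box();
translate([227, 92, 873]) open_box_2();
translate([246, 95, 1265]) open_box_3();
translate([254, 107, 1506]) open_box_4();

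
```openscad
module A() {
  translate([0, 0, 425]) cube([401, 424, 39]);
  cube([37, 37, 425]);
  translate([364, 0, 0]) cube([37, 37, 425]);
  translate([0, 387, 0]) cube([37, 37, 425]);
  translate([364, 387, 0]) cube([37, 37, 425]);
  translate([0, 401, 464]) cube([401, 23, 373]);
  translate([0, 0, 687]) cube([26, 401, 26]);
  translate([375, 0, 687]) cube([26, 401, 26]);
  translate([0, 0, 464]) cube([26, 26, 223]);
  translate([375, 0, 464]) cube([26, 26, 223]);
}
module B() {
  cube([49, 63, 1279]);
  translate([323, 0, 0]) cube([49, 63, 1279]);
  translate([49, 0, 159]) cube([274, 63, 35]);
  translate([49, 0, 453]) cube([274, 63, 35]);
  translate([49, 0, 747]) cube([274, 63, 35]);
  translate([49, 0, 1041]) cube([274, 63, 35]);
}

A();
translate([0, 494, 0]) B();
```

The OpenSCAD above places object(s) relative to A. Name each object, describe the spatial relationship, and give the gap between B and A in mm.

The ladder's nearest face is 70 mm from the chair's +y face.

A is a chair. B is a ladder. The ladder is on the floor beside the chair on its +y side. The gap between the ladder and the chair is 70 mm.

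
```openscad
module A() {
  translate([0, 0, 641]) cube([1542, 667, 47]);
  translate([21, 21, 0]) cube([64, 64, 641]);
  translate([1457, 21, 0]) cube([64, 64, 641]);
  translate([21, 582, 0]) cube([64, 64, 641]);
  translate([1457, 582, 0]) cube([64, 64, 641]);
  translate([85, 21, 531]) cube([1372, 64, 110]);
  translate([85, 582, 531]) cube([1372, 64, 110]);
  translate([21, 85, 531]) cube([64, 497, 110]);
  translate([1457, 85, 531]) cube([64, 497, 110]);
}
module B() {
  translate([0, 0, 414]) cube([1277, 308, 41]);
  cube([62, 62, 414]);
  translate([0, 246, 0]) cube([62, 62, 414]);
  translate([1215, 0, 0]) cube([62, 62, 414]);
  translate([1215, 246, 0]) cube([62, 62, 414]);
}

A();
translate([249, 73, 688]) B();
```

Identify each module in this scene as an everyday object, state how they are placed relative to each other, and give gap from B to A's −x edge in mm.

The bench's min-x is at 249; the table's min-x is 0; gap = 249 mm.

A is a table. B is a bench. The bench is on top of the table. The gap from the bench to the table's −x edge is 249 mm.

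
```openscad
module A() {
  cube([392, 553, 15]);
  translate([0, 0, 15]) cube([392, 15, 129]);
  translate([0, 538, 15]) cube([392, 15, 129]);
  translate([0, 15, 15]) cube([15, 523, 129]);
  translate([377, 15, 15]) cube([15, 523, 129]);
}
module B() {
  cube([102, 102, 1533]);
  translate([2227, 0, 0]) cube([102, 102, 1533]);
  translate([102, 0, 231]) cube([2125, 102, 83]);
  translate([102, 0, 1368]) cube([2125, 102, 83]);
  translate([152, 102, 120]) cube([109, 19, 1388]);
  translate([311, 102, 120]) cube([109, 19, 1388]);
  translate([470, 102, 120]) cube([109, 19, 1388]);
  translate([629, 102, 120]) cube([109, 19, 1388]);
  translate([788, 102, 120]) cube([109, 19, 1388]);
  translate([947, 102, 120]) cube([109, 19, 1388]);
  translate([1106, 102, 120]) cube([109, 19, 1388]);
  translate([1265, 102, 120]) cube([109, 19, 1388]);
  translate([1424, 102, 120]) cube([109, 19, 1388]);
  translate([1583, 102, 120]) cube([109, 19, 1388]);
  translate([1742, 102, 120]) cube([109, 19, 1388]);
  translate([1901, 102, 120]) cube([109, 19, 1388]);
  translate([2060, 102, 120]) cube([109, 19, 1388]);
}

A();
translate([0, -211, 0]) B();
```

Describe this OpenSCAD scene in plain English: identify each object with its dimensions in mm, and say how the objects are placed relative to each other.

A is an open-topped rectangular box: outside dimensions 392×553×144 mm, with a uniform wall and base thickness of 15 mm. The base is a full 392×553 slab on the floor; four walls sit on top of the base. The front and back walls (the −y and +y sides) span the full width; the two side walls fit between them.

B is a fence section. Two 102×102 mm posts, 1533 mm tall, stand on the floor with a clear span of 2125 mm between their inner faces. Two horizontal rails of 102×83 mm section span the gap between the posts with their undersides at z = 231 mm and z = 1368 mm, flush with the posts' −y face. 13 pickets, each 109 mm wide, 19 mm thick and 1388 mm tall, are fixed to the +y face of the rails with their bottoms at z = 120 mm, evenly spaced across the span with equal gaps (rounded down to the nearest mm) at the −x end and between each pair — any rounding remainder accumulates at the +x end.

The fence section is on the floor beside the open box on its −y side.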